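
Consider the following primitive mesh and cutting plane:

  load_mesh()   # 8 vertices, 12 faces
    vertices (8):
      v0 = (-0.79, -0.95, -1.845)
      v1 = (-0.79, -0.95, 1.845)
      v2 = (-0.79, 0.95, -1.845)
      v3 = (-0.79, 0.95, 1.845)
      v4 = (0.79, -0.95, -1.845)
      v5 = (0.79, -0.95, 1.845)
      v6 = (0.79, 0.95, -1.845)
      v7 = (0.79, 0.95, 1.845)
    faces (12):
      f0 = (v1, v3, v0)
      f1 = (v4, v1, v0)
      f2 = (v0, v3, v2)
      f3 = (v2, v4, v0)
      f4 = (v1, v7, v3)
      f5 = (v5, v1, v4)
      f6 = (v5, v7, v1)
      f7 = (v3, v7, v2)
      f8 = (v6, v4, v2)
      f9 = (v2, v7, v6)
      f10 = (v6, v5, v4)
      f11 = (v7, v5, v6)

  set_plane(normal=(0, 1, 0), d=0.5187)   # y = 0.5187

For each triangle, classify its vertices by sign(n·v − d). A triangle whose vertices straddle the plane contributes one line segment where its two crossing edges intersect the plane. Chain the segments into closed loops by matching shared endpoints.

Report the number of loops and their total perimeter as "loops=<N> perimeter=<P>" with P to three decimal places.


Straddling triangles (8 of 12):
  (v1,v3,v0) [-+-] → (-0.79, 0.5187, 1.845)–(-0.79, 0.5187, 1.00737)  len=0.8376
  (v0,v3,v2) [-++] → (-0.79, 0.5187, 1.00737)–(-0.79, 0.5187, -1.845)  len=2.8524
  (v2,v4,v0) [+--] → (-0.43134, 0.5187, -1.845)–(-0.79, 0.5187, -1.845)  len=0.3587
  (v1,v7,v3) [-++] → (0.43134, 0.5187, 1.845)–(-0.79, 0.5187, 1.845)  len=1.2213
  (v5,v7,v1) [-+-] → (0.79, 0.5187, 1.845)–(0.43134, 0.5187, 1.845)  len=0.3587
  (v6,v4,v2) [+-+] → (0.79, 0.5187, -1.845)–(-0.43134, 0.5187, -1.845)  len=1.2213
  (v6,v5,v4) [+--] → (0.79, 0.5187, -1.00737)–(0.79, 0.5187, -1.845)  len=0.8376
  (v7,v5,v6) [+-+] → (0.79, 0.5187, 1.845)–(0.79, 0.5187, -1.00737)  len=2.8524

Chained into 1 loop(s):
  loop 1: 8 segments, perimeter = 10.5400
Total perimeter = 10.540

loops=1 perimeter=10.540


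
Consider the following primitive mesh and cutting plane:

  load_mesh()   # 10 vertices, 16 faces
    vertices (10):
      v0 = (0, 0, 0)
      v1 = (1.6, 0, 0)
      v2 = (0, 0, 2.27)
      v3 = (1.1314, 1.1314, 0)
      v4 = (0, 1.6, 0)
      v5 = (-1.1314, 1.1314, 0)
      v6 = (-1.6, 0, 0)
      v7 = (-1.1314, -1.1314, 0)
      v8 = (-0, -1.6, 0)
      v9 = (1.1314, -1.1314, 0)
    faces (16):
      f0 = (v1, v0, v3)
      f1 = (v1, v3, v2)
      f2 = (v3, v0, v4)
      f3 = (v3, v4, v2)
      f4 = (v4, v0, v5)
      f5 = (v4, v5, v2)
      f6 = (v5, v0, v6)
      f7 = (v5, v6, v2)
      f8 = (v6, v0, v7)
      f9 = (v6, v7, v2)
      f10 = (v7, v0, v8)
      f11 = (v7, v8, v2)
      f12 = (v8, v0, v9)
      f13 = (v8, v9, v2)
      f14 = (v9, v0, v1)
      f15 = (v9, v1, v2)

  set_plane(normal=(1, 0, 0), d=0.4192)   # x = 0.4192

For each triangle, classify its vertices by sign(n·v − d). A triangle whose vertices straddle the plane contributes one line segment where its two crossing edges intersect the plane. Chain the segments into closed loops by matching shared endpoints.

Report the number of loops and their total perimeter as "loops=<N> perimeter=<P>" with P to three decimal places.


loops=1 perimeter=7.322

Straddling triangles (8 of 16):
  (v1,v0,v3) [+-+] → (0.4192, 0, 0)–(0.4192, 0.4192, 0)  len=0.4192
  (v1,v3,v2) [++-] → (0.4192, 0.4192, 1.42893)–(0.4192, 0, 1.67526)  len=0.4862
  (v3,v0,v4) [+--] → (0.4192, 0.4192, 0)–(0.4192, 1.42638, 0)  len=1.0072
  (v3,v4,v2) [+--] → (0.4192, 1.42638, 0)–(0.4192, 0.4192, 1.42893)  len=1.7482
  (v8,v0,v9) [--+] → (0.4192, -0.4192, 0)–(0.4192, -1.42638, 0)  len=1.0072
  (v8,v9,v2) [-+-] → (0.4192, -1.42638, 0)–(0.4192, -0.4192, 1.42893)  len=1.7482
  (v9,v0,v1) [+-+] → (0.4192, -0.4192, 0)–(0.4192, 0, 0)  len=0.4192
  (v9,v1,v2) [++-] → (0.4192, 0, 1.67526)–(0.4192, -0.4192, 1.42893)  len=0.4862

Chained into 1 loop(s):
  loop 1: 8 segments, perimeter = 7.3216
Total perimeter = 7.322


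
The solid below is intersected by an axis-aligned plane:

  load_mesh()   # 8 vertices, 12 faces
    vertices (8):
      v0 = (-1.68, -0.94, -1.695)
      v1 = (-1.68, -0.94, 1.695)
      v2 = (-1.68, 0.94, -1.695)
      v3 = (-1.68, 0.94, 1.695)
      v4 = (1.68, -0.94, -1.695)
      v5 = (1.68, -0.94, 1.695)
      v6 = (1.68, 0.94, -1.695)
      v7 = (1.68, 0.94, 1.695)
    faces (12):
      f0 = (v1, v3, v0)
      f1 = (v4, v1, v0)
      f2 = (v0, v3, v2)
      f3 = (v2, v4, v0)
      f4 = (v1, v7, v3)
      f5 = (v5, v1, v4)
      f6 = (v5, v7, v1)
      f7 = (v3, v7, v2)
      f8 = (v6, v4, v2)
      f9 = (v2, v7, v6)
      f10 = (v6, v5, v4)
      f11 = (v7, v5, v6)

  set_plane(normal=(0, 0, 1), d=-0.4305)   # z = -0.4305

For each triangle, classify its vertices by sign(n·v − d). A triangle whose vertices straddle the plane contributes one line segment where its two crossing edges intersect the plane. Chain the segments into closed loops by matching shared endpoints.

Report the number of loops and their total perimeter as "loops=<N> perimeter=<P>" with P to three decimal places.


Straddling triangles (8 of 12):
  (v1,v3,v0) [++-] → (-1.68, -0.238743, -0.4305)–(-1.68, -0.94, -0.4305)  len=0.7013
  (v4,v1,v0) [-+-] → (0.42669, -0.94, -0.4305)–(-1.68, -0.94, -0.4305)  len=2.1067
  (v0,v3,v2) [-+-] → (-1.68, -0.238743, -0.4305)–(-1.68, 0.94, -0.4305)  len=1.1787
  (v5,v1,v4) [++-] → (0.42669, -0.94, -0.4305)–(1.68, -0.94, -0.4305)  len=1.2533
  (v3,v7,v2) [++-] → (-0.42669, 0.94, -0.4305)–(-1.68, 0.94, -0.4305)  len=1.2533
  (v2,v7,v6) [-+-] → (-0.42669, 0.94, -0.4305)–(1.68, 0.94, -0.4305)  len=2.1067
  (v6,v5,v4) [-+-] → (1.68, 0.238743, -0.4305)–(1.68, -0.94, -0.4305)  len=1.1787
  (v7,v5,v6) [++-] → (1.68, 0.238743, -0.4305)–(1.68, 0.94, -0.4305)  len=0.7013

Chained into 1 loop(s):
  loop 1: 8 segments, perimeter = 10.4800
Total perimeter = 10.480

loops=1 perimeter=10.480


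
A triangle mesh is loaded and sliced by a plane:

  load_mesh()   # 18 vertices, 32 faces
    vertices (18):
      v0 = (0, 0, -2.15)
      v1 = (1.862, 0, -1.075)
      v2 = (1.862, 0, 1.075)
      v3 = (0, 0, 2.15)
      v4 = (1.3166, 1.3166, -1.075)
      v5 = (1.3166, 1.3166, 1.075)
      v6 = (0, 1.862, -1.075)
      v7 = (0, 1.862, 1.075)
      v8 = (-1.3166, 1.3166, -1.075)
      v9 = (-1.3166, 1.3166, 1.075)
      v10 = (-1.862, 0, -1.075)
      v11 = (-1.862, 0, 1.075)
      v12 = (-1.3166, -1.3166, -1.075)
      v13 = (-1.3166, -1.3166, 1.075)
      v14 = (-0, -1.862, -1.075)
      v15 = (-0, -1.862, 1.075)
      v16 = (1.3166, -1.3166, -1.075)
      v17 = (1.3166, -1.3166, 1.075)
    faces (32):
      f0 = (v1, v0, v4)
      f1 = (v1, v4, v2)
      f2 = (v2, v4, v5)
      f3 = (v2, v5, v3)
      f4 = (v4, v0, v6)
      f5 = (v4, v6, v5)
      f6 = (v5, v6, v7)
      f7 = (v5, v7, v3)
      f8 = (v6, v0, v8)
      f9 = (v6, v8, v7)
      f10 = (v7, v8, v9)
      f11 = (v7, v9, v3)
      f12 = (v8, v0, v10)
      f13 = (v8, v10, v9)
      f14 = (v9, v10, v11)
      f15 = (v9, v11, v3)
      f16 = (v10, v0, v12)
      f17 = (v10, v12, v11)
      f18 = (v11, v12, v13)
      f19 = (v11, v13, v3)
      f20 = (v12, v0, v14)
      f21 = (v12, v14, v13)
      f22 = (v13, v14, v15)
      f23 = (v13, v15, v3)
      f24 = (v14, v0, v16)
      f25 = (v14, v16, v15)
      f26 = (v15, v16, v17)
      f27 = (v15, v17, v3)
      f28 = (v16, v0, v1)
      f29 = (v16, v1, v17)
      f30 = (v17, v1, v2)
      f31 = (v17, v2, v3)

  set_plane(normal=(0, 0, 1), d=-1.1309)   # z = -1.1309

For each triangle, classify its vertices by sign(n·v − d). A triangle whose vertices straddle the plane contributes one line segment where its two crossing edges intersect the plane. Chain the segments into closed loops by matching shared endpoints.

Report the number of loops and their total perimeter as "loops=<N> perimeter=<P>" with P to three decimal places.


loops=1 perimeter=10.808

Straddling triangles (8 of 32):
  (v1,v0,v4) [+-+] → (1.76518, 0, -1.1309)–(1.24814, 1.24814, -1.1309)  len=1.3510
  (v4,v0,v6) [+-+] → (1.24814, 1.24814, -1.1309)–(0, 1.76518, -1.1309)  len=1.3510
  (v6,v0,v8) [+-+] → (0, 1.76518, -1.1309)–(-1.24814, 1.24814, -1.1309)  len=1.3510
  (v8,v0,v10) [+-+] → (-1.24814, 1.24814, -1.1309)–(-1.76518, 0, -1.1309)  len=1.3510
  (v10,v0,v12) [+-+] → (-1.76518, 0, -1.1309)–(-1.24814, -1.24814, -1.1309)  len=1.3510
  (v12,v0,v14) [+-+] → (-1.24814, -1.24814, -1.1309)–(0, -1.76518, -1.1309)  len=1.3510
  (v14,v0,v16) [+-+] → (0, -1.76518, -1.1309)–(1.24814, -1.24814, -1.1309)  len=1.3510
  (v16,v0,v1) [+-+] → (1.24814, -1.24814, -1.1309)–(1.76518, 0, -1.1309)  len=1.3510

Chained into 1 loop(s):
  loop 1: 8 segments, perimeter = 10.8079
Total perimeter = 10.808


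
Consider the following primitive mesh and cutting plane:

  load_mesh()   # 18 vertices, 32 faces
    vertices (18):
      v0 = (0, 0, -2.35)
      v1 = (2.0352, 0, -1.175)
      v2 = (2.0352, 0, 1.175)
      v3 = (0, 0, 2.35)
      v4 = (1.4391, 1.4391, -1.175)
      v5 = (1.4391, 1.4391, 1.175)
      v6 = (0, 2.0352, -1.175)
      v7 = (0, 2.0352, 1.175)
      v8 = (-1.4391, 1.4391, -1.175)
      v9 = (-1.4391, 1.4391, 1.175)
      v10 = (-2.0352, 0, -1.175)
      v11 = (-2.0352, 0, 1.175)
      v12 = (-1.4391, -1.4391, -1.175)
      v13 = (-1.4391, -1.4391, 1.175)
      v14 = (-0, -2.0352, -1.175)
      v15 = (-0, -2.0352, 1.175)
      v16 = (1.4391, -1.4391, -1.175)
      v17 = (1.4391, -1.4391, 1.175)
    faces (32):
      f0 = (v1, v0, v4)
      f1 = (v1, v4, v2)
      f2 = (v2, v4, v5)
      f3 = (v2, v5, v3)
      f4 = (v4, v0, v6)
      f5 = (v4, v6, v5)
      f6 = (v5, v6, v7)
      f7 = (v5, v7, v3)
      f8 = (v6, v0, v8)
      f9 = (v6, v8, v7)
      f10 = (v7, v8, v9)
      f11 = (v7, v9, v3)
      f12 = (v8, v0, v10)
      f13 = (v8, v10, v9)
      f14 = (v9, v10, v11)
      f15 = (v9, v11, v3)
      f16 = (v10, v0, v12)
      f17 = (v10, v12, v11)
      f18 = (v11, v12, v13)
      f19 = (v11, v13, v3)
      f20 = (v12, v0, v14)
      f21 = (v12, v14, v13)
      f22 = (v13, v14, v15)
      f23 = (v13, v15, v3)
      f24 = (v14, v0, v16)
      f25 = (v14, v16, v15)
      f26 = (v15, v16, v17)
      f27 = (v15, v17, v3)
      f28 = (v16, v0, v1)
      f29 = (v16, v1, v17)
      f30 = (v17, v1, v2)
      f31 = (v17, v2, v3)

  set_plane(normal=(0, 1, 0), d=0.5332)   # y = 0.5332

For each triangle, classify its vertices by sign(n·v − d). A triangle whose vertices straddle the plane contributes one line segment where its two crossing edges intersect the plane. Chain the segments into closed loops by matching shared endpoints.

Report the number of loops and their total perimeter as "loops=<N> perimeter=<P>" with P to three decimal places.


Straddling triangles (12 of 32):
  (v1,v0,v4) [--+] → (0.5332, 0.5332, -1.91465)–(1.81434, 0.5332, -1.175)  len=1.4793
  (v1,v4,v2) [-+-] → (1.81434, 0.5332, -1.175)–(1.81434, 0.5332, 0.304303)  len=1.4793
  (v2,v4,v5) [-++] → (1.81434, 0.5332, 0.304303)–(1.81434, 0.5332, 1.175)  len=0.8707
  (v2,v5,v3) [-+-] → (1.81434, 0.5332, 1.175)–(0.5332, 0.5332, 1.91465)  len=1.4793
  (v4,v0,v6) [+-+] → (0.5332, 0.5332, -1.91465)–(0, 0.5332, -2.04216)  len=0.5482
  (v5,v7,v3) [++-] → (0, 0.5332, 2.04216)–(0.5332, 0.5332, 1.91465)  len=0.5482
  (v6,v0,v8) [+-+] → (0, 0.5332, -2.04216)–(-0.5332, 0.5332, -1.91465)  len=0.5482
  (v7,v9,v3) [++-] → (-0.5332, 0.5332, 1.91465)–(0, 0.5332, 2.04216)  len=0.5482
  (v8,v0,v10) [+--] → (-0.5332, 0.5332, -1.91465)–(-1.81434, 0.5332, -1.175)  len=1.4793
  (v8,v10,v9) [+-+] → (-1.81434, 0.5332, -1.175)–(-1.81434, 0.5332, -0.304303)  len=0.8707
  (v9,v10,v11) [+--] → (-1.81434, 0.5332, -0.304303)–(-1.81434, 0.5332, 1.175)  len=1.4793
  (v9,v11,v3) [+--] → (-1.81434, 0.5332, 1.175)–(-0.5332, 0.5332, 1.91465)  len=1.4793

Chained into 1 loop(s):
  loop 1: 12 segments, perimeter = 12.8102
Total perimeter = 12.810

loops=1 perimeter=12.810


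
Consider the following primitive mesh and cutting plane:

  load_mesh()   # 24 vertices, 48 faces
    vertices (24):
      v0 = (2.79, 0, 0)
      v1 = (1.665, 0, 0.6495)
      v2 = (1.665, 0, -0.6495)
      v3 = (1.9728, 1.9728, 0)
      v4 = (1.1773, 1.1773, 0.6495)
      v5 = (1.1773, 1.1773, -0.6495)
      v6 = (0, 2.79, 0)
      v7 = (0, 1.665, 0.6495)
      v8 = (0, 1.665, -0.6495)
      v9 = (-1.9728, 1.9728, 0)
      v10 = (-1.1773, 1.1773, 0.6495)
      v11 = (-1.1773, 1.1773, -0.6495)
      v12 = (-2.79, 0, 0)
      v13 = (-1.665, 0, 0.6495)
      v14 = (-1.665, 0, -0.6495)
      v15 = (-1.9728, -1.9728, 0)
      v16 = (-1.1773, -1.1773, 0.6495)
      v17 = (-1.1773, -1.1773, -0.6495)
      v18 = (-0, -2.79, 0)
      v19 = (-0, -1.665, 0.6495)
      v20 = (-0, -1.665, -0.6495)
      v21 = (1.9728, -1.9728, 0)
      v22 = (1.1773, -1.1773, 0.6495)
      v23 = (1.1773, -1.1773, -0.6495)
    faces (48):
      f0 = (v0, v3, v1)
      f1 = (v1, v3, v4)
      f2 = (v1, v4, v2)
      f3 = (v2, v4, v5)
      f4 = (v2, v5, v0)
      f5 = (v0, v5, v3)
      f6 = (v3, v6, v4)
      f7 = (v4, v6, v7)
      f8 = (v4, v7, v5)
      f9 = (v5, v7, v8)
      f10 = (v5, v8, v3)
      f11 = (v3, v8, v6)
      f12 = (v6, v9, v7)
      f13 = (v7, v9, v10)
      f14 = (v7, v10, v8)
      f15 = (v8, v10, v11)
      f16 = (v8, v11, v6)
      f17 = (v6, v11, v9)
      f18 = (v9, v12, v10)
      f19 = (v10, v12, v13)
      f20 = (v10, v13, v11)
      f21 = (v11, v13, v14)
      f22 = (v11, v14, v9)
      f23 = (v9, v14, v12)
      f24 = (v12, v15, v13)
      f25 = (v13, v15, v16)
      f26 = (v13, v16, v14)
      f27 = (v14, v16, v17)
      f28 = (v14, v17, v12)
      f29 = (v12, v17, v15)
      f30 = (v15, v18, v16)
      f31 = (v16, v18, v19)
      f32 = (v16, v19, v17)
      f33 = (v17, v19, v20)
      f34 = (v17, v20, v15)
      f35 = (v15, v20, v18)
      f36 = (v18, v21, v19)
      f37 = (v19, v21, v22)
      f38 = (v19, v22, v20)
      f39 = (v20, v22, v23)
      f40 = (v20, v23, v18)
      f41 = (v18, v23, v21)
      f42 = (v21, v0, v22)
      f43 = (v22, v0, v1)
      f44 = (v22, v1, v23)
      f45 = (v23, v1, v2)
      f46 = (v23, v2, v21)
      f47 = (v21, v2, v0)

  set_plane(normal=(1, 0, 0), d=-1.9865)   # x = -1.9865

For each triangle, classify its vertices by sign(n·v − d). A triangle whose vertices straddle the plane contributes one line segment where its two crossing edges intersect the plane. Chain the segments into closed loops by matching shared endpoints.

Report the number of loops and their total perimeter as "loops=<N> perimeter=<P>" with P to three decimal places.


loops=1 perimeter=7.978

Straddling triangles (6 of 48):
  (v9,v12,v10) [+-+] → (-1.9865, 1.93973, 0)–(-1.9865, 0.586569, 0.323602)  len=1.3913
  (v10,v12,v13) [+-+] → (-1.9865, 0.586569, 0.323602)–(-1.9865, 0, 0.463887)  len=0.6031
  (v9,v14,v12) [++-] → (-1.9865, 0, -0.463887)–(-1.9865, 1.93973, 0)  len=1.9944
  (v12,v15,v13) [-++] → (-1.9865, -1.93973, 0)–(-1.9865, 0, 0.463887)  len=1.9944
  (v14,v17,v12) [++-] → (-1.9865, -0.586569, -0.323602)–(-1.9865, 0, -0.463887)  len=0.6031
  (v12,v17,v15) [-++] → (-1.9865, -0.586569, -0.323602)–(-1.9865, -1.93973, 0)  len=1.3913

Chained into 1 loop(s):
  loop 1: 6 segments, perimeter = 7.9777
Total perimeter = 7.978


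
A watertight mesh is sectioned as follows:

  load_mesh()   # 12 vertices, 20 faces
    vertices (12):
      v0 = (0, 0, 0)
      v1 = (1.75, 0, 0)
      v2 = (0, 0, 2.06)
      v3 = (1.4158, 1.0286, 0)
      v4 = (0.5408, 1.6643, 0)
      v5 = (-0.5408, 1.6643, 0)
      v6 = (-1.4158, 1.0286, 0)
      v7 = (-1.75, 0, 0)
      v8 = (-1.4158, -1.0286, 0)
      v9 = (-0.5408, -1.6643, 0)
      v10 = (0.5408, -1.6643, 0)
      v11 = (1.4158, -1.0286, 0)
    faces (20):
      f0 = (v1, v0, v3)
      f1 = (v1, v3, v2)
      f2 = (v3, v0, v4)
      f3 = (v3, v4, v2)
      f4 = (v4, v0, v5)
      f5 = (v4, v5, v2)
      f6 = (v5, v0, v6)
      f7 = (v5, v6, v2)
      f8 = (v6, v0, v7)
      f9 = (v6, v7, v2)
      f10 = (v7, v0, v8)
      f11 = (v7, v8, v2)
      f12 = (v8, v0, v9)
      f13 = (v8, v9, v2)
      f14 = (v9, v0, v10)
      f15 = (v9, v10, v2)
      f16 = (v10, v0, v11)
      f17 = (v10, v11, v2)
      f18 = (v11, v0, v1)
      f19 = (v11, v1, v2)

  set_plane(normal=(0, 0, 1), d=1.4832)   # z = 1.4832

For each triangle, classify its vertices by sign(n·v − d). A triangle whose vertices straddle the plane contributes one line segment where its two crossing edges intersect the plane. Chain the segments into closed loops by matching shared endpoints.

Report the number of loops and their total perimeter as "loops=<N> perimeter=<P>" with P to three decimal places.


Straddling triangles (10 of 20):
  (v1,v3,v2) [--+] → (0.396424, 0.288008, 1.4832)–(0.49, 0, 1.4832)  len=0.3028
  (v3,v4,v2) [--+] → (0.151424, 0.466004, 1.4832)–(0.396424, 0.288008, 1.4832)  len=0.3028
  (v4,v5,v2) [--+] → (-0.151424, 0.466004, 1.4832)–(0.151424, 0.466004, 1.4832)  len=0.3028
  (v5,v6,v2) [--+] → (-0.396424, 0.288008, 1.4832)–(-0.151424, 0.466004, 1.4832)  len=0.3028
  (v6,v7,v2) [--+] → (-0.49, 0, 1.4832)–(-0.396424, 0.288008, 1.4832)  len=0.3028
  (v7,v8,v2) [--+] → (-0.396424, -0.288008, 1.4832)–(-0.49, 0, 1.4832)  len=0.3028
  (v8,v9,v2) [--+] → (-0.151424, -0.466004, 1.4832)–(-0.396424, -0.288008, 1.4832)  len=0.3028
  (v9,v10,v2) [--+] → (0.151424, -0.466004, 1.4832)–(-0.151424, -0.466004, 1.4832)  len=0.3028
  (v10,v11,v2) [--+] → (0.396424, -0.288008, 1.4832)–(0.151424, -0.466004, 1.4832)  len=0.3028
  (v11,v1,v2) [--+] → (0.49, 0, 1.4832)–(0.396424, -0.288008, 1.4832)  len=0.3028

Chained into 1 loop(s):
  loop 1: 10 segments, perimeter = 3.0283
Total perimeter = 3.028

loops=1 perimeter=3.028


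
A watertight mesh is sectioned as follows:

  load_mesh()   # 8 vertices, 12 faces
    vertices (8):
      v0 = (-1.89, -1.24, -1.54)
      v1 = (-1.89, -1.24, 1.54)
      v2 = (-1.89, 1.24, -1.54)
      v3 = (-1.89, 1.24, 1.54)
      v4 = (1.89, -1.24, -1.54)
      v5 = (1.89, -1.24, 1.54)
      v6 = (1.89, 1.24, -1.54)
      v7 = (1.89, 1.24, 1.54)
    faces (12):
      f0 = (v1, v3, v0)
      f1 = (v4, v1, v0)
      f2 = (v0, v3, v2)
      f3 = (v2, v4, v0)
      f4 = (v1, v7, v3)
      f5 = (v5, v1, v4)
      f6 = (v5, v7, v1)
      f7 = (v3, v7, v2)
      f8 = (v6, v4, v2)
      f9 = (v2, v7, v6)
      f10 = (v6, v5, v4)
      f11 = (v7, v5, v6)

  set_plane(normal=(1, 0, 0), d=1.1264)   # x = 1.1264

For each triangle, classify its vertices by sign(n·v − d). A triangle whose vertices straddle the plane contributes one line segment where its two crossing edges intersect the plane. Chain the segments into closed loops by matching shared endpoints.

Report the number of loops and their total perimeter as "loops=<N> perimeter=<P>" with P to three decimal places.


loops=1 perimeter=11.120

Straddling triangles (8 of 12):
  (v4,v1,v0) [+--] → (1.1264, -1.24, -0.917807)–(1.1264, -1.24, -1.54)  len=0.6222
  (v2,v4,v0) [-+-] → (1.1264, -0.739014, -1.54)–(1.1264, -1.24, -1.54)  len=0.5010
  (v1,v7,v3) [-+-] → (1.1264, 0.739014, 1.54)–(1.1264, 1.24, 1.54)  len=0.5010
  (v5,v1,v4) [+-+] → (1.1264, -1.24, 1.54)–(1.1264, -1.24, -0.917807)  len=2.4578
  (v5,v7,v1) [++-] → (1.1264, 0.739014, 1.54)–(1.1264, -1.24, 1.54)  len=1.9790
  (v3,v7,v2) [-+-] → (1.1264, 1.24, 1.54)–(1.1264, 1.24, 0.917807)  len=0.6222
  (v6,v4,v2) [++-] → (1.1264, -0.739014, -1.54)–(1.1264, 1.24, -1.54)  len=1.9790
  (v2,v7,v6) [-++] → (1.1264, 1.24, 0.917807)–(1.1264, 1.24, -1.54)  len=2.4578

Chained into 1 loop(s):
  loop 1: 8 segments, perimeter = 11.1200
Total perimeter = 11.120


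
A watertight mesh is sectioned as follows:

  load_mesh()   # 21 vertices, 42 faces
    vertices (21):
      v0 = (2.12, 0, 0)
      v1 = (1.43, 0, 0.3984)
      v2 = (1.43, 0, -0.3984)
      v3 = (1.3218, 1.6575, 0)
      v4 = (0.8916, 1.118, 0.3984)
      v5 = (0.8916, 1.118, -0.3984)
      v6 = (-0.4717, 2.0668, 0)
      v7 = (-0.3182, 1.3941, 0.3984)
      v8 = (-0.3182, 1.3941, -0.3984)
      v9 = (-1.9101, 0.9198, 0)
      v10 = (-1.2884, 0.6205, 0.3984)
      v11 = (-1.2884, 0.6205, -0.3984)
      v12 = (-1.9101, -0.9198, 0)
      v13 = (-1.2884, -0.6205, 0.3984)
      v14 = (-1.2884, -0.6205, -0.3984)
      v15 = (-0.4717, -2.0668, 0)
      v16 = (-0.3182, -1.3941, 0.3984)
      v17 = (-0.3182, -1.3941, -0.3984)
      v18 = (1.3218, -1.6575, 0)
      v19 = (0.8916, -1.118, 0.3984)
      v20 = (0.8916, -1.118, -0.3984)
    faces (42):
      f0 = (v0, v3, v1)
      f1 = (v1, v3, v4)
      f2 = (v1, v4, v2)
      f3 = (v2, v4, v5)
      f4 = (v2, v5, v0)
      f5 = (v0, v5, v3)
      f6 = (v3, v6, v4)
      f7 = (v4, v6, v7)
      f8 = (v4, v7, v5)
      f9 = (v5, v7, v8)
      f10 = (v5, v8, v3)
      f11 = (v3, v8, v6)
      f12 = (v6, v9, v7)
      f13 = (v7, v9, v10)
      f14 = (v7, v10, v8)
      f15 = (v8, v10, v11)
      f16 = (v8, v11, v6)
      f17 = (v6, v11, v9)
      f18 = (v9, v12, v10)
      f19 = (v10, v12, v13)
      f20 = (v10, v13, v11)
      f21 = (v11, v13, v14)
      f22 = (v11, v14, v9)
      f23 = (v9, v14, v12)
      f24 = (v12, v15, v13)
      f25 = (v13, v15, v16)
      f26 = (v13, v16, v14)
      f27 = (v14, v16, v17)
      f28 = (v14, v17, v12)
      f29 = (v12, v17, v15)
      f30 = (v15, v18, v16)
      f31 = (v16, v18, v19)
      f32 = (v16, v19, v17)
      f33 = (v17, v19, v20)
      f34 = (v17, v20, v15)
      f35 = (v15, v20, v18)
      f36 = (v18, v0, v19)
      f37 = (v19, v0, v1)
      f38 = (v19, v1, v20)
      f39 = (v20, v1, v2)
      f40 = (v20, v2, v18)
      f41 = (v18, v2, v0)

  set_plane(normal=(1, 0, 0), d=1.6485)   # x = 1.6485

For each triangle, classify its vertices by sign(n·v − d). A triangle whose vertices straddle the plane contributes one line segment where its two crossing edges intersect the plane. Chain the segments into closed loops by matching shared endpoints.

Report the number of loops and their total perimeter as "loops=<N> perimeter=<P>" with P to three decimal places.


Straddling triangles (6 of 42):
  (v0,v3,v1) [+--] → (1.6485, 0.979092, 0)–(1.6485, 0, 0.27224)  len=1.0162
  (v2,v5,v0) [--+] → (1.6485, 0.429125, -0.152919)–(1.6485, 0, -0.27224)  len=0.4454
  (v0,v5,v3) [+--] → (1.6485, 0.429125, -0.152919)–(1.6485, 0.979092, 0)  len=0.5708
  (v18,v0,v19) [-+-] → (1.6485, -0.979092, 0)–(1.6485, -0.429125, 0.152919)  len=0.5708
  (v19,v0,v1) [-+-] → (1.6485, -0.429125, 0.152919)–(1.6485, 0, 0.27224)  len=0.4454
  (v18,v2,v0) [--+] → (1.6485, 0, -0.27224)–(1.6485, -0.979092, 0)  len=1.0162

Chained into 1 loop(s):
  loop 1: 6 segments, perimeter = 4.0649
Total perimeter = 4.065

loops=1 perimeter=4.065


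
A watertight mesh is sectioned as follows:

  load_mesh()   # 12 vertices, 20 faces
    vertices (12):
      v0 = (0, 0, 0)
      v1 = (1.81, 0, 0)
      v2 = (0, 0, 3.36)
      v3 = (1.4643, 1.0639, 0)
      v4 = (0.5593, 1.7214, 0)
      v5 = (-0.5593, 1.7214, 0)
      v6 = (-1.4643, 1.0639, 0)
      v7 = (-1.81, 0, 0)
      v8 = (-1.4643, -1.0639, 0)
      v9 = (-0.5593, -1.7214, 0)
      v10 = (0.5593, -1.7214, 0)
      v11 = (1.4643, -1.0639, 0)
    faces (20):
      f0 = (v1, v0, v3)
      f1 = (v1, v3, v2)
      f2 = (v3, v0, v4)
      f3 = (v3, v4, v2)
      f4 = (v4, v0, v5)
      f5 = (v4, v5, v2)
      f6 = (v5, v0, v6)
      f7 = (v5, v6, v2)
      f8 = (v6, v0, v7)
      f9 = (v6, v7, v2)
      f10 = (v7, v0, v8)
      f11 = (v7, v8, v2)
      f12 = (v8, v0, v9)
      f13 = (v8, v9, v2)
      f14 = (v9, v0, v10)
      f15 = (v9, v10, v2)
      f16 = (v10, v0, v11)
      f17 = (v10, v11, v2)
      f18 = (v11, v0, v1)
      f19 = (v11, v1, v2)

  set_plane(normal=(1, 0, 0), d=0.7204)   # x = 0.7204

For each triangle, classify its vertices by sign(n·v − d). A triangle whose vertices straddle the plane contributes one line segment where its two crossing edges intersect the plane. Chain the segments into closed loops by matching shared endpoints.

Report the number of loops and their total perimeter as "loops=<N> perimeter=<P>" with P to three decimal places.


loops=1 perimeter=8.472

Straddling triangles (8 of 20):
  (v1,v0,v3) [+-+] → (0.7204, 0, 0)–(0.7204, 0.523413, 0)  len=0.5234
  (v1,v3,v2) [++-] → (0.7204, 0.523413, 1.70696)–(0.7204, 0, 2.02268)  len=0.6113
  (v3,v0,v4) [+--] → (0.7204, 0.523413, 0)–(0.7204, 1.60436, 0)  len=1.0809
  (v3,v4,v2) [+--] → (0.7204, 1.60436, 0)–(0.7204, 0.523413, 1.70696)  len=2.0204
  (v10,v0,v11) [--+] → (0.7204, -0.523413, 0)–(0.7204, -1.60436, 0)  len=1.0809
  (v10,v11,v2) [-+-] → (0.7204, -1.60436, 0)–(0.7204, -0.523413, 1.70696)  len=2.0204
  (v11,v0,v1) [+-+] → (0.7204, -0.523413, 0)–(0.7204, 0, 0)  len=0.5234
  (v11,v1,v2) [++-] → (0.7204, 0, 2.02268)–(0.7204, -0.523413, 1.70696)  len=0.6113

Chained into 1 loop(s):
  loop 1: 8 segments, perimeter = 8.4721
Total perimeter = 8.472


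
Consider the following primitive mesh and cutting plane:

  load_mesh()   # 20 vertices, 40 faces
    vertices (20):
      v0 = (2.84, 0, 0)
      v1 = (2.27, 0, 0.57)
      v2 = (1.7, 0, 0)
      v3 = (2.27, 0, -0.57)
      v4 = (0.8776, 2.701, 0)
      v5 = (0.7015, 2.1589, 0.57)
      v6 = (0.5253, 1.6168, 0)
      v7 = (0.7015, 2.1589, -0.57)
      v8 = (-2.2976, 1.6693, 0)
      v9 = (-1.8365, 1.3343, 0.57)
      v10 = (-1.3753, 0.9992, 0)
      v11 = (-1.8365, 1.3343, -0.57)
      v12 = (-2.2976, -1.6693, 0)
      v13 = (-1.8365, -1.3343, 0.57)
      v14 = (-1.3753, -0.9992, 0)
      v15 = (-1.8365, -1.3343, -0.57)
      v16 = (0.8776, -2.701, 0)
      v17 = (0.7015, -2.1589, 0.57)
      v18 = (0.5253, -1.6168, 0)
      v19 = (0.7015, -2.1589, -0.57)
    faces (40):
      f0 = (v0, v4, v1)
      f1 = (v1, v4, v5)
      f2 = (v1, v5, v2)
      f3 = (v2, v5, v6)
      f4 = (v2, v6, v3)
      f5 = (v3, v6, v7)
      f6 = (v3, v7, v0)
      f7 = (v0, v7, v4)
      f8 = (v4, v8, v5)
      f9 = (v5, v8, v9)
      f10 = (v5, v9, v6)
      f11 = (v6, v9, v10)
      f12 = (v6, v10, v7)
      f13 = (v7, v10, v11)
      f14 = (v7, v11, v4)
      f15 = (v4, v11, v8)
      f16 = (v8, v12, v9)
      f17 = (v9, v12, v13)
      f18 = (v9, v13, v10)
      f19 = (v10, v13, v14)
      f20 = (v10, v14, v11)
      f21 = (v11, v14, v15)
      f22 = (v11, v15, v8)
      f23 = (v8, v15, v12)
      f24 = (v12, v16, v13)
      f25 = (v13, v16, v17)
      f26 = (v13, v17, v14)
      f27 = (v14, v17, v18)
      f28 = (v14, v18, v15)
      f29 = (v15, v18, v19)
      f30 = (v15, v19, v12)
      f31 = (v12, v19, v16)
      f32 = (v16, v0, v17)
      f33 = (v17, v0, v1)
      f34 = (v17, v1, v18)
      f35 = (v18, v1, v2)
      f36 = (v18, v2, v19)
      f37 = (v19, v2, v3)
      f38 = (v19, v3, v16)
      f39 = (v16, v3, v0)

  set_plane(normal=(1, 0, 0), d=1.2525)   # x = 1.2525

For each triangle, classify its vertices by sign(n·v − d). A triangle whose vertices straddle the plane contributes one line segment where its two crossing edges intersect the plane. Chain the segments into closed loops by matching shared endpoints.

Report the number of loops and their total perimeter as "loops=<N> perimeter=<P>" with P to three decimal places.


Straddling triangles (16 of 40):
  (v0,v4,v1) [+-+] → (1.2525, 2.185, 0)–(1.2525, 1.97376, 0.153471)  len=0.2611
  (v1,v4,v5) [+--] → (1.2525, 1.97376, 0.153471)–(1.2525, 1.4005, 0.57)  len=0.7086
  (v1,v5,v2) [+-+] → (1.2525, 1.4005, 0.57)–(1.2525, 0.967559, 0.255458)  len=0.5351
  (v2,v5,v6) [+--] → (1.2525, 0.967559, 0.255458)–(1.2525, 0.615917, 0)  len=0.4346
  (v2,v6,v3) [+-+] → (1.2525, 0.615917, 0)–(1.2525, 0.942909, -0.237579)  len=0.4042
  (v3,v6,v7) [+--] → (1.2525, 0.942909, -0.237579)–(1.2525, 1.4005, -0.57)  len=0.5656
  (v3,v7,v0) [+-+] → (1.2525, 1.4005, -0.57)–(1.2525, 1.60264, -0.423135)  len=0.2499
  (v0,v7,v4) [+--] → (1.2525, 1.60264, -0.423135)–(1.2525, 2.185, 0)  len=0.7198
  (v16,v0,v17) [-+-] → (1.2525, -2.185, 0)–(1.2525, -1.60264, 0.423135)  len=0.7198
  (v17,v0,v1) [-++] → (1.2525, -1.60264, 0.423135)–(1.2525, -1.4005, 0.57)  len=0.2499
  (v17,v1,v18) [-+-] → (1.2525, -1.4005, 0.57)–(1.2525, -0.942909, 0.237579)  len=0.5656
  (v18,v1,v2) [-++] → (1.2525, -0.942909, 0.237579)–(1.2525, -0.615917, 0)  len=0.4042
  (v18,v2,v19) [-+-] → (1.2525, -0.615917, 0)–(1.2525, -0.967559, -0.255458)  len=0.4346
  (v19,v2,v3) [-++] → (1.2525, -0.967559, -0.255458)–(1.2525, -1.4005, -0.57)  len=0.5351
  (v19,v3,v16) [-+-] → (1.2525, -1.4005, -0.57)–(1.2525, -1.97376, -0.153471)  len=0.7086
  (v16,v3,v0) [-++] → (1.2525, -1.97376, -0.153471)–(1.2525, -2.185, 0)  len=0.2611

Chained into 2 loop(s):
  loop 1: 8 segments, perimeter = 3.8790
  loop 2: 8 segments, perimeter = 3.8790
Total perimeter = 7.758

loops=2 perimeter=7.758


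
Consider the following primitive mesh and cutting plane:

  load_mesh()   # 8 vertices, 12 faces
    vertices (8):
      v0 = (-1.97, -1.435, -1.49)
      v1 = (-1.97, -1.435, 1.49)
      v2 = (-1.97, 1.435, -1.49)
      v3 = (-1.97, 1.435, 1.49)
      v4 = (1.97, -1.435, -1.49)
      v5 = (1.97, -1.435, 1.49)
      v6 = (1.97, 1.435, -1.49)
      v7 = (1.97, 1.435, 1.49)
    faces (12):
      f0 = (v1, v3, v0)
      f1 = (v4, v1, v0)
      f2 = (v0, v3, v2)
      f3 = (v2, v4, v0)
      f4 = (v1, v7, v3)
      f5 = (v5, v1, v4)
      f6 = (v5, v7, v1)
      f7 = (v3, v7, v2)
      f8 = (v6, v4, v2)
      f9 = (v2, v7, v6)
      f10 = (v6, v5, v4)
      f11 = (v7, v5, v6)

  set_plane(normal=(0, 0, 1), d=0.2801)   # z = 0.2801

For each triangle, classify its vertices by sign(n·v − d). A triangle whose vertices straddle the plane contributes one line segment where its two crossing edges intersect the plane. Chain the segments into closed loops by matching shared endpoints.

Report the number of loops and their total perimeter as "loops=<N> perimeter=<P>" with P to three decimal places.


loops=1 perimeter=13.620

Straddling triangles (8 of 12):
  (v1,v3,v0) [++-] → (-1.97, 0.269761, 0.2801)–(-1.97, -1.435, 0.2801)  len=1.7048
  (v4,v1,v0) [-+-] → (-0.370334, -1.435, 0.2801)–(-1.97, -1.435, 0.2801)  len=1.5997
  (v0,v3,v2) [-+-] → (-1.97, 0.269761, 0.2801)–(-1.97, 1.435, 0.2801)  len=1.1652
  (v5,v1,v4) [++-] → (-0.370334, -1.435, 0.2801)–(1.97, -1.435, 0.2801)  len=2.3403
  (v3,v7,v2) [++-] → (0.370334, 1.435, 0.2801)–(-1.97, 1.435, 0.2801)  len=2.3403
  (v2,v7,v6) [-+-] → (0.370334, 1.435, 0.2801)–(1.97, 1.435, 0.2801)  len=1.5997
  (v6,v5,v4) [-+-] → (1.97, -0.269761, 0.2801)–(1.97, -1.435, 0.2801)  len=1.1652
  (v7,v5,v6) [++-] → (1.97, -0.269761, 0.2801)–(1.97, 1.435, 0.2801)  len=1.7048

Chained into 1 loop(s):
  loop 1: 8 segments, perimeter = 13.6200
Total perimeter = 13.620


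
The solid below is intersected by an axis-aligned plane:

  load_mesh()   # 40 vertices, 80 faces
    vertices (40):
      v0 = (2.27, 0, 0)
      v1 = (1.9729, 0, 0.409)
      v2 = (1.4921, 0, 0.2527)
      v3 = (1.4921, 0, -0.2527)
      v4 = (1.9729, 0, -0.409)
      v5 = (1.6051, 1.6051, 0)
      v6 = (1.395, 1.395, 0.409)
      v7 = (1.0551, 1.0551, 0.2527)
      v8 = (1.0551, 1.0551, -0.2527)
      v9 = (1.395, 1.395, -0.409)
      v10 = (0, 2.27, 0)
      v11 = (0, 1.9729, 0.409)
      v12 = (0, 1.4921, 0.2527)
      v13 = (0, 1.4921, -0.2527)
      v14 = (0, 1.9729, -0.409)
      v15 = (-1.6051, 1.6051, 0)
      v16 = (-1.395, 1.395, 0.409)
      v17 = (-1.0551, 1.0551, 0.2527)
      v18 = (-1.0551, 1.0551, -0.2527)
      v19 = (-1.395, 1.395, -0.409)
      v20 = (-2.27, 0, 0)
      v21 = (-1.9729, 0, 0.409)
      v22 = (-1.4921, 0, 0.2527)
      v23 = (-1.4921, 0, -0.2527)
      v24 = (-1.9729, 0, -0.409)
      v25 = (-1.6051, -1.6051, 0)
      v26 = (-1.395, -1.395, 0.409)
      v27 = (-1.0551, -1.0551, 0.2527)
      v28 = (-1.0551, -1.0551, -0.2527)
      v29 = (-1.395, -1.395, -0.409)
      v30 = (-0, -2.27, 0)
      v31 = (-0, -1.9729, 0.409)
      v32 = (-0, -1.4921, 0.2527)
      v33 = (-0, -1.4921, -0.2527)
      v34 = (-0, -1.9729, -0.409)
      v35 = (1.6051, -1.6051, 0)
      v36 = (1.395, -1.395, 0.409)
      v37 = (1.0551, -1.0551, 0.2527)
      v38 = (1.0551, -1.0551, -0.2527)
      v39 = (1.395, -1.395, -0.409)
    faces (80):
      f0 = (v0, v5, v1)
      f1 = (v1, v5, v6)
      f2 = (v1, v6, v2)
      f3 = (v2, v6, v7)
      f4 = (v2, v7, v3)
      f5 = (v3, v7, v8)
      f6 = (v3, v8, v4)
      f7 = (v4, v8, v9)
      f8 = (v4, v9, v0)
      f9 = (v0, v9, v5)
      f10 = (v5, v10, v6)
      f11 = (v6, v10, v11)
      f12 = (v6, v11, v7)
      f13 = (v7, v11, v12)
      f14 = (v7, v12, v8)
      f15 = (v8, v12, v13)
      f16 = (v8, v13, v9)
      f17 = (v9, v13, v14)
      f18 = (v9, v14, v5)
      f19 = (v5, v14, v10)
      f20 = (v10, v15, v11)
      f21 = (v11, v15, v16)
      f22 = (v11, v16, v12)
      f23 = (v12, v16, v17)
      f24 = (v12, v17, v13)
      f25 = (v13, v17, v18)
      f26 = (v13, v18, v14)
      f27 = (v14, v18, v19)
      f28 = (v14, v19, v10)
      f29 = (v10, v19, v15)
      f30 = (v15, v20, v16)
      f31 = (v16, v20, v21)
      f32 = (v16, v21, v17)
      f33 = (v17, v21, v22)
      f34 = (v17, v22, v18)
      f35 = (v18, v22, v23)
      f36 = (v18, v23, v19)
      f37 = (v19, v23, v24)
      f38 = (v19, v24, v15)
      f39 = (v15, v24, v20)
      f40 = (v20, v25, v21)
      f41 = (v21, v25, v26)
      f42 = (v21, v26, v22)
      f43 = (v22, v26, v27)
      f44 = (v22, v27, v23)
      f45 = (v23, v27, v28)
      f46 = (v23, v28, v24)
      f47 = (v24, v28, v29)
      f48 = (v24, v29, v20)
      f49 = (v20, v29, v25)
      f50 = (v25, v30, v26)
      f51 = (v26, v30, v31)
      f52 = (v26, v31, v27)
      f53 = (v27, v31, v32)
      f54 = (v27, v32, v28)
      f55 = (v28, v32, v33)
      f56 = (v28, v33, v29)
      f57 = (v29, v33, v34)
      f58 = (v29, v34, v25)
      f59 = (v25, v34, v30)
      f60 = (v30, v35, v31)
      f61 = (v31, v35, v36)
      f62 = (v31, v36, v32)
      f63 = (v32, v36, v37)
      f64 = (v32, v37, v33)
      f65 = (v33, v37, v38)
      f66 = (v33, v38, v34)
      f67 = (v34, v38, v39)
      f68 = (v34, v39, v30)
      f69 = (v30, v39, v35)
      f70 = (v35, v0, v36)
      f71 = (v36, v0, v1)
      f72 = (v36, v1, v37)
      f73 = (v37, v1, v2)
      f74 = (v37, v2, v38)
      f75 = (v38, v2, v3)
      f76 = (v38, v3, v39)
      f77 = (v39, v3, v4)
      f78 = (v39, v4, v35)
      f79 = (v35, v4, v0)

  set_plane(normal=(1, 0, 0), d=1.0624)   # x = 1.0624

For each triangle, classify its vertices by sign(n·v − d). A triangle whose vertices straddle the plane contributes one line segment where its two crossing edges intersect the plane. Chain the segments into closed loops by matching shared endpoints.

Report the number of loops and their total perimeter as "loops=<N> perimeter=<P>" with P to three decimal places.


loops=2 perimeter=5.112

Straddling triangles (24 of 80):
  (v2,v6,v7) [++-] → (1.0624, 1.0624, 0.256057)–(1.0624, 1.03747, 0.2527)  len=0.0252
  (v2,v7,v3) [+-+] → (1.0624, 1.03747, 0.2527)–(1.0624, 1.03747, 0.244257)  len=0.0084
  (v3,v7,v8) [+--] → (1.0624, 1.03747, 0.244257)–(1.0624, 1.03747, -0.2527)  len=0.4970
  (v3,v8,v4) [+-+] → (1.0624, 1.03747, -0.2527)–(1.0624, 1.04671, -0.253943)  len=0.0093
  (v4,v8,v9) [+-+] → (1.0624, 1.04671, -0.253943)–(1.0624, 1.0624, -0.256057)  len=0.0158
  (v5,v10,v6) [+-+] → (1.0624, 1.82991, 0)–(1.0624, 1.60362, 0.311485)  len=0.3850
  (v6,v10,v11) [+--] → (1.0624, 1.60362, 0.311485)–(1.0624, 1.53278, 0.409)  len=0.1205
  (v6,v11,v7) [+--] → (1.0624, 1.53278, 0.409)–(1.0624, 1.0624, 0.256057)  len=0.4946
  (v8,v13,v9) [--+] → (1.0624, 1.41815, -0.371734)–(1.0624, 1.0624, -0.256057)  len=0.3741
  (v9,v13,v14) [+--] → (1.0624, 1.41815, -0.371734)–(1.0624, 1.53278, -0.409)  len=0.1205
  (v9,v14,v5) [+-+] → (1.0624, 1.53278, -0.409)–(1.0624, 1.72946, -0.138287)  len=0.3346
  (v5,v14,v10) [+--] → (1.0624, 1.72946, -0.138287)–(1.0624, 1.82991, 0)  len=0.1709
  (v30,v35,v31) [-+-] → (1.0624, -1.82991, 0)–(1.0624, -1.72946, 0.138287)  len=0.1709
  (v31,v35,v36) [-++] → (1.0624, -1.72946, 0.138287)–(1.0624, -1.53278, 0.409)  len=0.3346
  (v31,v36,v32) [-+-] → (1.0624, -1.53278, 0.409)–(1.0624, -1.41815, 0.371734)  len=0.1205
  (v32,v36,v37) [-+-] → (1.0624, -1.41815, 0.371734)–(1.0624, -1.0624, 0.256057)  len=0.3741
  (v34,v38,v39) [--+] → (1.0624, -1.0624, -0.256057)–(1.0624, -1.53278, -0.409)  len=0.4946
  (v34,v39,v30) [-+-] → (1.0624, -1.53278, -0.409)–(1.0624, -1.60362, -0.311485)  len=0.1205
  (v30,v39,v35) [-++] → (1.0624, -1.60362, -0.311485)–(1.0624, -1.82991, 0)  len=0.3850
  (v36,v1,v37) [++-] → (1.0624, -1.04671, 0.253943)–(1.0624, -1.0624, 0.256057)  len=0.0158
  (v37,v1,v2) [-++] → (1.0624, -1.04671, 0.253943)–(1.0624, -1.03747, 0.2527)  len=0.0093
  (v37,v2,v38) [-+-] → (1.0624, -1.03747, 0.2527)–(1.0624, -1.03747, -0.244257)  len=0.4970
  (v38,v2,v3) [-++] → (1.0624, -1.03747, -0.244257)–(1.0624, -1.03747, -0.2527)  len=0.0084
  (v38,v3,v39) [-++] → (1.0624, -1.03747, -0.2527)–(1.0624, -1.0624, -0.256057)  len=0.0252

Chained into 2 loop(s):
  loop 1: 12 segments, perimeter = 2.5560
  loop 2: 12 segments, perimeter = 2.5560
Total perimeter = 5.112


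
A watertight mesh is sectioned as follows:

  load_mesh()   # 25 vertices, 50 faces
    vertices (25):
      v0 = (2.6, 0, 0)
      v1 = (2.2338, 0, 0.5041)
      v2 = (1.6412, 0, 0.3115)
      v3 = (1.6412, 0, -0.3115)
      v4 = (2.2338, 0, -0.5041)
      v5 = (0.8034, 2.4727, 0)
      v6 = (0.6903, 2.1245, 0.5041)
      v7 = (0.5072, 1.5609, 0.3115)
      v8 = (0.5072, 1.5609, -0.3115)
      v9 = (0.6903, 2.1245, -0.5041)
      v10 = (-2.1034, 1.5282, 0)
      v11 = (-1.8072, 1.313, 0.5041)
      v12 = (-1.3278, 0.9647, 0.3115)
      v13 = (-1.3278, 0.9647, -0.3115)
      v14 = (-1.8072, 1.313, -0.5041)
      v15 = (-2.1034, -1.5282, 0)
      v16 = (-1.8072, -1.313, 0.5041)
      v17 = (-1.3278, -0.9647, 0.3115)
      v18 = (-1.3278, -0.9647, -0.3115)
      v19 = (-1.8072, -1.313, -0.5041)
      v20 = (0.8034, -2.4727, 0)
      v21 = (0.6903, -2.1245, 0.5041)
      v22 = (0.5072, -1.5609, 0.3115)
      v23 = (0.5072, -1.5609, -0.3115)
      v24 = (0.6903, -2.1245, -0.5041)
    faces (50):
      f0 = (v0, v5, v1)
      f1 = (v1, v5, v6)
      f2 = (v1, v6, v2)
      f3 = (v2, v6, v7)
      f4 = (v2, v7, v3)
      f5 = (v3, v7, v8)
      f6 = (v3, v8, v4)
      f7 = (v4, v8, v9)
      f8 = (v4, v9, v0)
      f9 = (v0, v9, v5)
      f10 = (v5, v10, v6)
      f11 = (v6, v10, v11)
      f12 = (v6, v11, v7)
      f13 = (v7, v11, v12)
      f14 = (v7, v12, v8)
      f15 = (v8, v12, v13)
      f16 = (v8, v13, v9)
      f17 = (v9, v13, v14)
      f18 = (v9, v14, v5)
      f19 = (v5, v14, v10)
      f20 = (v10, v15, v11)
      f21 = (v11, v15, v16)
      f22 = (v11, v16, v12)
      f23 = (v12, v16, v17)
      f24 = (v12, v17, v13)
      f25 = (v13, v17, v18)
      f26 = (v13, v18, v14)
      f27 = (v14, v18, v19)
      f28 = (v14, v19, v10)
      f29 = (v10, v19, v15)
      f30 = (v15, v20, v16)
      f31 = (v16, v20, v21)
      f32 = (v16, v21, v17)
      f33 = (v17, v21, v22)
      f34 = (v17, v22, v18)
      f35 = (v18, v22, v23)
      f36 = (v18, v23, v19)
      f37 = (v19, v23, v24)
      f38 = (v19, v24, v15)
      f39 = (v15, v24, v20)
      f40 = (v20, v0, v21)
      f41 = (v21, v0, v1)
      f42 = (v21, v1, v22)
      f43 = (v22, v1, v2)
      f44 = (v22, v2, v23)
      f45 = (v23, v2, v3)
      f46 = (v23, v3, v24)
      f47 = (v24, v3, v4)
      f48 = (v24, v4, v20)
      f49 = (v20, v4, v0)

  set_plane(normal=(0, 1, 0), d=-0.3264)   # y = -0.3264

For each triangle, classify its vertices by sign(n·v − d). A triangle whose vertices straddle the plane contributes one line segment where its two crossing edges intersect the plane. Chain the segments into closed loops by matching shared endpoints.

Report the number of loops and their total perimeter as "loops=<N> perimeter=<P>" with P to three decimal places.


loops=2 perimeter=5.941

Straddling triangles (20 of 50):
  (v10,v15,v11) [+-+] → (-2.1034, -0.3264, 0)–(-1.97811, -0.3264, 0.213229)  len=0.2473
  (v11,v15,v16) [+--] → (-1.97811, -0.3264, 0.213229)–(-1.8072, -0.3264, 0.5041)  len=0.3374
  (v11,v16,v12) [+-+] → (-1.8072, -0.3264, 0.5041)–(-1.59954, -0.3264, 0.420674)  len=0.2238
  (v12,v16,v17) [+--] → (-1.59954, -0.3264, 0.420674)–(-1.3278, -0.3264, 0.3115)  len=0.2929
  (v12,v17,v13) [+-+] → (-1.3278, -0.3264, 0.3115)–(-1.3278, -0.3264, 0.105394)  len=0.2061
  (v13,v17,v18) [+--] → (-1.3278, -0.3264, 0.105394)–(-1.3278, -0.3264, -0.3115)  len=0.4169
  (v13,v18,v14) [+-+] → (-1.3278, -0.3264, -0.3115)–(-1.46215, -0.3264, -0.365474)  len=0.1448
  (v14,v18,v19) [+--] → (-1.46215, -0.3264, -0.365474)–(-1.8072, -0.3264, -0.5041)  len=0.3719
  (v14,v19,v10) [+-+] → (-1.8072, -0.3264, -0.5041)–(-1.91005, -0.3264, -0.329052)  len=0.2030
  (v10,v19,v15) [+--] → (-1.91005, -0.3264, -0.329052)–(-2.1034, -0.3264, 0)  len=0.3817
  (v20,v0,v21) [-+-] → (2.36285, -0.3264, 0)–(2.3066, -0.3264, 0.077448)  len=0.0957
  (v21,v0,v1) [-++] → (2.3066, -0.3264, 0.077448)–(1.99666, -0.3264, 0.5041)  len=0.5273
  (v21,v1,v22) [-+-] → (1.99666, -0.3264, 0.5041)–(1.87275, -0.3264, 0.463825)  len=0.1303
  (v22,v1,v2) [-++] → (1.87275, -0.3264, 0.463825)–(1.40407, -0.3264, 0.3115)  len=0.4928
  (v22,v2,v23) [-+-] → (1.40407, -0.3264, 0.3115)–(1.40407, -0.3264, 0.181224)  len=0.1303
  (v23,v2,v3) [-++] → (1.40407, -0.3264, 0.181224)–(1.40407, -0.3264, -0.3115)  len=0.4927
  (v23,v3,v24) [-+-] → (1.40407, -0.3264, -0.3115)–(1.49511, -0.3264, -0.34109)  len=0.0957
  (v24,v3,v4) [-++] → (1.49511, -0.3264, -0.34109)–(1.99666, -0.3264, -0.5041)  len=0.5274
  (v24,v4,v20) [-+-] → (1.99666, -0.3264, -0.5041)–(2.04499, -0.3264, -0.437558)  len=0.0822
  (v20,v4,v0) [-++] → (2.04499, -0.3264, -0.437558)–(2.36285, -0.3264, 0)  len=0.5408

Chained into 2 loop(s):
  loop 1: 10 segments, perimeter = 2.8256
  loop 2: 10 segments, perimeter = 3.1153
Total perimeter = 5.941
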